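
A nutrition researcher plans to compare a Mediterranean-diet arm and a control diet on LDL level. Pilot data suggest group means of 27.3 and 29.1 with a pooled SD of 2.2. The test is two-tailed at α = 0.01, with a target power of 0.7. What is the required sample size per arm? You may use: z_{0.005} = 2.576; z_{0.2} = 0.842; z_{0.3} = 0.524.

Cohen's d = |M₁ − M₂| / SD_pooled = |27.3 − 29.1| / 2.2 = 1.8 / 2.2 = 0.818.
For two independent groups with equal n: n = 2·((z_{α/2} + z_β) / d)².
z_{α/2} + z_β = 2.576 + 0.524 = 3.100.
n = 2 × (3.100 / 0.818)² = 2 × 3.790² = 2 × 14.36 = 28.7.
Round up to the next whole participant.

n = 29 per group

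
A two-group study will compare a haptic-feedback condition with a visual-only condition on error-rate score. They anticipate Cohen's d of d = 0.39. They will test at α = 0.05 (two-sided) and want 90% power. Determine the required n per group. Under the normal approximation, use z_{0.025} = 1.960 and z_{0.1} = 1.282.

n = 139 per group

For two independent groups with equal n: n = 2·((z_{α/2} + z_β) / d)².
z_{α/2} + z_β = 1.960 + 1.282 = 3.242.
n = 2 × (3.242 / 0.39)² = 2 × 8.313² = 2 × 69.10 = 138.2.
Round up to the next whole participant.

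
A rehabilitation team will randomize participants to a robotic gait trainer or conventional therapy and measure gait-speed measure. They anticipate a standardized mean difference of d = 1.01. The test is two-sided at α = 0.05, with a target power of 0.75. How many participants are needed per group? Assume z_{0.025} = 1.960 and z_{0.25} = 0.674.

For two independent groups with equal n: n = 2·((z_{α/2} + z_β) / d)².
z_{α/2} + z_β = 1.960 + 0.674 = 2.634.
n = 2 × (2.634 / 1.01)² = 2 × 2.608² = 2 × 6.80 = 13.6.
Round up to the next whole participant.

n = 14 per group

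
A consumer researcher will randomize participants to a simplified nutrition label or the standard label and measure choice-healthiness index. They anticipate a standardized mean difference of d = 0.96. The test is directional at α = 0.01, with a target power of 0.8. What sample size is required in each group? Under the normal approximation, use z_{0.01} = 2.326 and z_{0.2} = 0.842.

n = 22 per group

For two independent groups with equal n: n = 2·((z_{α} + z_β) / d)².
z_{α} + z_β = 2.326 + 0.842 = 3.168.
n = 2 × (3.168 / 0.96)² = 2 × 3.300² = 2 × 10.89 = 21.8.
Round up to the next whole participant.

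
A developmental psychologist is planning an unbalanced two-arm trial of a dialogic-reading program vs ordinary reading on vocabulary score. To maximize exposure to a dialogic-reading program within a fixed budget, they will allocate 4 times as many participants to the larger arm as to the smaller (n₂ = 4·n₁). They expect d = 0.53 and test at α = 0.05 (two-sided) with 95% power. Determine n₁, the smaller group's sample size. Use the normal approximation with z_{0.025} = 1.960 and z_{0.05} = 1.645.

With allocation ratio k = n₂/n₁ = 4, Var(x̄₁−x̄₂) = σ²(1/n₁ + 1/(k·n₁)) = σ²·(k+1)/(k·n₁).
So n₁ = (1 + 1/k)·((z_{α/2} + z_β)/d)² = 1.250 × (3.605/0.53)².
n₁ = 1.250 × 46.27 = 57.8.
Round up: n₁ = 58, giving n₂ = 4 × 58 = 232.

n₁ = 58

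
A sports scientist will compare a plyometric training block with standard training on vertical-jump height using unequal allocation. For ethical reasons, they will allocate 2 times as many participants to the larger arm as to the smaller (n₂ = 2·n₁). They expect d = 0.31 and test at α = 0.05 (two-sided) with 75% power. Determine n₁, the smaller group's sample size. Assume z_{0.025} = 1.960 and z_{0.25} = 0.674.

With allocation ratio k = n₂/n₁ = 2, Var(x̄₁−x̄₂) = σ²(1/n₁ + 1/(k·n₁)) = σ²·(k+1)/(k·n₁).
So n₁ = (1 + 1/k)·((z_{α/2} + z_β)/d)² = 1.500 × (2.634/0.31)².
n₁ = 1.500 × 72.20 = 108.3.
Round up: n₁ = 109, giving n₂ = 2 × 109 = 218.

n₁ = 109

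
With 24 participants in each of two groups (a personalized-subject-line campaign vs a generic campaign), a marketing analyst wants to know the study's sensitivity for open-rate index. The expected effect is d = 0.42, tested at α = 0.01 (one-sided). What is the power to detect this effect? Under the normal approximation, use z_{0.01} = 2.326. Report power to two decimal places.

power ≈ 0.19

For two equal groups, power = Φ(d·√(n/2) − z_{α}).
d·√(n/2) = 0.42 × √(24/2) = 0.42 × 3.464 = 1.455.
z_β = 1.455 − 2.326 = -0.871.
Power = Φ(-0.871) = 0.192.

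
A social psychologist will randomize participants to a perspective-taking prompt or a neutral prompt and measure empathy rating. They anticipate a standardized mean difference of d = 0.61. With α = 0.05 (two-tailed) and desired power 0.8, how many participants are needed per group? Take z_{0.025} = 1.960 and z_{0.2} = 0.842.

n = 43 per group

For two independent groups with equal n: n = 2·((z_{α/2} + z_β) / d)².
z_{α/2} + z_β = 1.960 + 0.842 = 2.802.
n = 2 × (2.802 / 0.61)² = 2 × 4.593² = 2 × 21.10 = 42.2.
Round up to the next whole participant.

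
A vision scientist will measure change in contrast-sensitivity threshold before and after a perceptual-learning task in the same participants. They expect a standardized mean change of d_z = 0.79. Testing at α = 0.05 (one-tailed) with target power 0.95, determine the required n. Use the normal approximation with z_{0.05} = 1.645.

For a paired (one-sample on differences) test: n = ((z_{α} + z_β) / d)².
z_{α} + z_β = 1.645 + 1.645 = 3.290.
n = (3.290 / 0.79)² = 4.165² = 17.34.
Round up.

n = 18 pairs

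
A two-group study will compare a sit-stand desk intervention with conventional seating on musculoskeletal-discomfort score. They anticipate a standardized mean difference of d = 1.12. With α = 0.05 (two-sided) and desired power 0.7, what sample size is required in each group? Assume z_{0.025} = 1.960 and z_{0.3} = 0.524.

For two independent groups with equal n: n = 2·((z_{α/2} + z_β) / d)².
z_{α/2} + z_β = 1.960 + 0.524 = 2.484.
n = 2 × (2.484 / 1.12)² = 2 × 2.218² = 2 × 4.92 = 9.8.
Round up to the next whole participant.

n = 10 per group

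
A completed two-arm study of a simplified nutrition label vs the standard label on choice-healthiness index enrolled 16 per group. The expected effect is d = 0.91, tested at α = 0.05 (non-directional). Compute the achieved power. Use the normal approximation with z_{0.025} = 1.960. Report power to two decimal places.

power ≈ 0.73

For two equal groups, power = Φ(d·√(n/2) − z_{α/2}).
d·√(n/2) = 0.91 × √(16/2) = 0.91 × 2.828 = 2.574.
z_β = 2.574 − 1.960 = 0.614.
Power = Φ(0.614) = 0.730.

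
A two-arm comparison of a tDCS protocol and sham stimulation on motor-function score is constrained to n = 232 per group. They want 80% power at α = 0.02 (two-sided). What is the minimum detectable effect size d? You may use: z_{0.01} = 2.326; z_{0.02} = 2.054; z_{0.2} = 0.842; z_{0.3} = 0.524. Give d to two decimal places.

For two independent groups of n = 232 each: d_min = (z_{α/2} + z_β)·√(2/n).
z-sum = 2.326 + 0.842 = 3.168.
d_min = 3.168 × √(2/232) = 3.168 × 0.0928 = 0.294.

d_min ≈ 0.29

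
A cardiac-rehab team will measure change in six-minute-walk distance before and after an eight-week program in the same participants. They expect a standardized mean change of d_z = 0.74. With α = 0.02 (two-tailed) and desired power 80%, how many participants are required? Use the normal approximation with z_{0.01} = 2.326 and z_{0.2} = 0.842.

For a paired (one-sample on differences) test: n = ((z_{α/2} + z_β) / d)².
z_{α/2} + z_β = 2.326 + 0.842 = 3.168.
n = (3.168 / 0.74)² = 4.281² = 18.33.
Round up.

n = 19 pairs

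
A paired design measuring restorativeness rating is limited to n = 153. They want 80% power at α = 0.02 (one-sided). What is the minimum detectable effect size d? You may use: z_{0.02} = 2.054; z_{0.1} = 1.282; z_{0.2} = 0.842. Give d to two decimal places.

For a single sample (or paired design) of n = 153: d_min = (z_{α} + z_β)/√n.
z-sum = 2.054 + 0.842 = 2.896.
d_min = 2.896 / √153 = 2.896 / 12.369 = 0.234.

d_min ≈ 0.23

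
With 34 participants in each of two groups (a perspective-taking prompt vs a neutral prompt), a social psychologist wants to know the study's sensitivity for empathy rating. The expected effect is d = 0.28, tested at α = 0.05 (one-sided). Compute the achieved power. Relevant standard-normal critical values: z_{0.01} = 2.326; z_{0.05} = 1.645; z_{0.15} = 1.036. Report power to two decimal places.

power ≈ 0.31

For two equal groups, power = Φ(d·√(n/2) − z_{α}).
d·√(n/2) = 0.28 × √(34/2) = 0.28 × 4.123 = 1.154.
z_β = 1.154 − 1.645 = -0.491.
Power = Φ(-0.491) = 0.312.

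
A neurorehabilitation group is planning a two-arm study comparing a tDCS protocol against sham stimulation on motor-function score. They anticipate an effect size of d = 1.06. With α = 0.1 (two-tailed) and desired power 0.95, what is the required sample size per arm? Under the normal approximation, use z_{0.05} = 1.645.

For two independent groups with equal n: n = 2·((z_{α/2} + z_β) / d)².
z_{α/2} + z_β = 1.645 + 1.645 = 3.290.
n = 2 × (3.290 / 1.06)² = 2 × 3.104² = 2 × 9.63 = 19.3.
Round up to the next whole participant.

n = 20 per group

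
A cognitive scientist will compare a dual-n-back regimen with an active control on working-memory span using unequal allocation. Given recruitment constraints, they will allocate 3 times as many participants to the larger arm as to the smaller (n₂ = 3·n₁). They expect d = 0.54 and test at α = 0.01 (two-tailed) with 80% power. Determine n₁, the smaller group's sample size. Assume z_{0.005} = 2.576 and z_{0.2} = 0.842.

n₁ = 54

With allocation ratio k = n₂/n₁ = 3, Var(x̄₁−x̄₂) = σ²(1/n₁ + 1/(k·n₁)) = σ²·(k+1)/(k·n₁).
So n₁ = (1 + 1/k)·((z_{α/2} + z_β)/d)² = 1.333 × (3.418/0.54)².
n₁ = 1.333 × 40.06 = 53.4.
Round up: n₁ = 54, giving n₂ = 3 × 54 = 162.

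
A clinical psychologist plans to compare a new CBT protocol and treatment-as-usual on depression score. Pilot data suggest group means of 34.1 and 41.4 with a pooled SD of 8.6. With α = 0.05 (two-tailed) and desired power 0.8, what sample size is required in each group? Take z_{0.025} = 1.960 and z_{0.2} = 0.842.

n = 22 per group

Cohen's d = |M₁ − M₂| / SD_pooled = |34.1 − 41.4| / 8.6 = 7.3 / 8.6 = 0.849.
For two independent groups with equal n: n = 2·((z_{α/2} + z_β) / d)².
z_{α/2} + z_β = 1.960 + 0.842 = 2.802.
n = 2 × (2.802 / 0.849)² = 2 × 3.300² = 2 × 10.89 = 21.8.
Round up to the next whole participant.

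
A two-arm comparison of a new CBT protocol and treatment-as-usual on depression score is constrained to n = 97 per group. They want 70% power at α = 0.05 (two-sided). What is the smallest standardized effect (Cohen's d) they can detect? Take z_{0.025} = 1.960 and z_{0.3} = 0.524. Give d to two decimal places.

For two independent groups of n = 97 each: d_min = (z_{α/2} + z_β)·√(2/n).
z-sum = 1.960 + 0.524 = 2.484.
d_min = 2.484 × √(2/97) = 2.484 × 0.1436 = 0.357.

d_min ≈ 0.36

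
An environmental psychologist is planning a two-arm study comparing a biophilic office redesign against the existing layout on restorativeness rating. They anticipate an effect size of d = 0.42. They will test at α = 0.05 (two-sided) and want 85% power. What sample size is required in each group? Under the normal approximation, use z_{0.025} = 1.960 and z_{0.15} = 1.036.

For two independent groups with equal n: n = 2·((z_{α/2} + z_β) / d)².
z_{α/2} + z_β = 1.960 + 1.036 = 2.996.
n = 2 × (2.996 / 0.42)² = 2 × 7.133² = 2 × 50.88 = 101.8.
Round up to the next whole participant.

n = 102 per group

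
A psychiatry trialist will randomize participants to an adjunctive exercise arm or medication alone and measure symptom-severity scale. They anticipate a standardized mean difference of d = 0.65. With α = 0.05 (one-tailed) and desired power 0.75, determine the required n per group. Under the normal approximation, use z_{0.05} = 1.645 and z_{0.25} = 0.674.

n = 26 per group

For two independent groups with equal n: n = 2·((z_{α} + z_β) / d)².
z_{α} + z_β = 1.645 + 0.674 = 2.319.
n = 2 × (2.319 / 0.65)² = 2 × 3.568² = 2 × 12.73 = 25.5.
Round up to the next whole participant.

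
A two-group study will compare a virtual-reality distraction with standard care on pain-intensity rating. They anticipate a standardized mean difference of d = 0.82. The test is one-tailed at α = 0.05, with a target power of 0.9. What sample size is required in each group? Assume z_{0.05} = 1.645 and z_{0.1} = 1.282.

n = 26 per group

For two independent groups with equal n: n = 2·((z_{α} + z_β) / d)².
z_{α} + z_β = 1.645 + 1.282 = 2.927.
n = 2 × (2.927 / 0.82)² = 2 × 3.570² = 2 × 12.74 = 25.5.
Round up to the next whole participant.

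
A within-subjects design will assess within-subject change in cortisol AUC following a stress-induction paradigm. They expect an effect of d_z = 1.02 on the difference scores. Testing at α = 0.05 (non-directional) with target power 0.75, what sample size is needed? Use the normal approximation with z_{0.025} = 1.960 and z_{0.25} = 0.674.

For a paired (one-sample on differences) test: n = ((z_{α/2} + z_β) / d)².
z_{α/2} + z_β = 1.960 + 0.674 = 2.634.
n = (2.634 / 1.02)² = 2.582² = 6.67.
Round up.

n = 7 pairs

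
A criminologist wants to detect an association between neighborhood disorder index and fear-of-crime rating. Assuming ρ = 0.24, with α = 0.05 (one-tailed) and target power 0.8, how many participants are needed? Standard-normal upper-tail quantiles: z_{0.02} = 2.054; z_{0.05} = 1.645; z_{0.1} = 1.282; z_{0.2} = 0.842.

Fisher's z: C = ½·ln((1+r)/(1−r)) = ½·ln(1.6316) = 0.2448.
n = ((z_{α} + z_β)/C)² + 3.
(1.645 + 0.842) / 0.2448 = 2.487 / 0.2448 = 10.159.
n = 10.159² + 3 = 103.21 + 3 = 106.2.
Round up.

n = 107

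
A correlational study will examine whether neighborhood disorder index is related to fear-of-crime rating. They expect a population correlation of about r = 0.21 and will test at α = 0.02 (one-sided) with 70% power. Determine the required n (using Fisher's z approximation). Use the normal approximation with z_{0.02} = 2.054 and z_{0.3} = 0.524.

n = 150

Fisher's z: C = ½·ln((1+r)/(1−r)) = ½·ln(1.5316) = 0.2132.
n = ((z_{α} + z_β)/C)² + 3.
(2.054 + 0.524) / 0.2132 = 2.578 / 0.2132 = 12.092.
n = 12.092² + 3 = 146.21 + 3 = 149.2.
Round up.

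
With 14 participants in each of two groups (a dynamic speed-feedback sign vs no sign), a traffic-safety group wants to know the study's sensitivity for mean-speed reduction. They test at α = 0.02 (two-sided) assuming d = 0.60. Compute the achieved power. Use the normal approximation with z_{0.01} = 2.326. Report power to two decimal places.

power ≈ 0.23

For two equal groups, power = Φ(d·√(n/2) − z_{α/2}).
d·√(n/2) = 0.60 × √(14/2) = 0.60 × 2.646 = 1.587.
z_β = 1.587 − 2.326 = -0.739.
Power = Φ(-0.739) = 0.230.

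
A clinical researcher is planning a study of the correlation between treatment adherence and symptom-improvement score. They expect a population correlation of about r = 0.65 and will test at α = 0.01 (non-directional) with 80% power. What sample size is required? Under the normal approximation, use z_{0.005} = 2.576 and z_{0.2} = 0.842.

Fisher's z: C = ½·ln((1+r)/(1−r)) = ½·ln(4.7143) = 0.7753.
n = ((z_{α/2} + z_β)/C)² + 3.
(2.576 + 0.842) / 0.7753 = 3.418 / 0.7753 = 4.409.
n = 4.409² + 3 = 19.44 + 3 = 22.4.
Round up.

n = 23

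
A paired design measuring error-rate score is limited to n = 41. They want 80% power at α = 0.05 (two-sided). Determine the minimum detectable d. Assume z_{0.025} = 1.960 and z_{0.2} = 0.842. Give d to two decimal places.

d_min ≈ 0.44

For a single sample (or paired design) of n = 41: d_min = (z_{α/2} + z_β)/√n.
z-sum = 1.960 + 0.842 = 2.802.
d_min = 2.802 / √41 = 2.802 / 6.403 = 0.438.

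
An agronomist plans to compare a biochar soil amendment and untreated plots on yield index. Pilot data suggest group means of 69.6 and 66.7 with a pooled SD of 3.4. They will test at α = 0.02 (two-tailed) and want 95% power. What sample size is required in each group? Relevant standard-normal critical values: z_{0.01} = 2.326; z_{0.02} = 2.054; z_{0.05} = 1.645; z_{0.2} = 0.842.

n = 44 per group

Cohen's d = |M₁ − M₂| / SD_pooled = |69.6 − 66.7| / 3.4 = 2.9 / 3.4 = 0.853.
For two independent groups with equal n: n = 2·((z_{α/2} + z_β) / d)².
z_{α/2} + z_β = 2.326 + 1.645 = 3.971.
n = 2 × (3.971 / 0.853)² = 2 × 4.655² = 2 × 21.67 = 43.3.
Round up to the next whole participant.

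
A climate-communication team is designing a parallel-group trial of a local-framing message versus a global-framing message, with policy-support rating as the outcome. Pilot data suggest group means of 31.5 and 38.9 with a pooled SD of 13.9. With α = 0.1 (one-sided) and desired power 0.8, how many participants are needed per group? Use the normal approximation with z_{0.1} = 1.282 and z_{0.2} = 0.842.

n = 32 per group

Cohen's d = |M₁ − M₂| / SD_pooled = |31.5 − 38.9| / 13.9 = 7.4 / 13.9 = 0.532.
For two independent groups with equal n: n = 2·((z_{α} + z_β) / d)².
z_{α} + z_β = 1.282 + 0.842 = 2.124.
n = 2 × (2.124 / 0.532)² = 2 × 3.992² = 2 × 15.94 = 31.9.
Round up to the next whole participant.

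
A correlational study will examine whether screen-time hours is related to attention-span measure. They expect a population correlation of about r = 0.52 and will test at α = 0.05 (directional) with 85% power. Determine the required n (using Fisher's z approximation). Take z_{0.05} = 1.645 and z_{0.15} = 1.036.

n = 25

Fisher's z: C = ½·ln((1+r)/(1−r)) = ½·ln(3.1667) = 0.5763.
n = ((z_{α} + z_β)/C)² + 3.
(1.645 + 1.036) / 0.5763 = 2.681 / 0.5763 = 4.652.
n = 4.652² + 3 = 21.64 + 3 = 24.6.
Round up.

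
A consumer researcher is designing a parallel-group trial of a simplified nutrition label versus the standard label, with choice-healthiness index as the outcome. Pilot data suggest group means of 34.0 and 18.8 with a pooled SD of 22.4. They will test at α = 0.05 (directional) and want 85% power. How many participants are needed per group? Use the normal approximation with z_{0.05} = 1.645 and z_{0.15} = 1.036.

n = 32 per group

Cohen's d = |M₁ − M₂| / SD_pooled = |34.0 − 18.8| / 22.4 = 15.2 / 22.4 = 0.679.
For two independent groups with equal n: n = 2·((z_{α} + z_β) / d)².
z_{α} + z_β = 1.645 + 1.036 = 2.681.
n = 2 × (2.681 / 0.679)² = 2 × 3.948² = 2 × 15.59 = 31.2.
Round up to the next whole participant.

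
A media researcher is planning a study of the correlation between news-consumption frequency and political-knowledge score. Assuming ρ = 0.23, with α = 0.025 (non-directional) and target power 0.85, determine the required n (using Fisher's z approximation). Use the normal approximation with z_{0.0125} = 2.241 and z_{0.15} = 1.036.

Fisher's z: C = ½·ln((1+r)/(1−r)) = ½·ln(1.5974) = 0.2342.
n = ((z_{α/2} + z_β)/C)² + 3.
(2.241 + 1.036) / 0.2342 = 3.277 / 0.2342 = 13.992.
n = 13.992² + 3 = 195.78 + 3 = 198.8.
Round up.

n = 199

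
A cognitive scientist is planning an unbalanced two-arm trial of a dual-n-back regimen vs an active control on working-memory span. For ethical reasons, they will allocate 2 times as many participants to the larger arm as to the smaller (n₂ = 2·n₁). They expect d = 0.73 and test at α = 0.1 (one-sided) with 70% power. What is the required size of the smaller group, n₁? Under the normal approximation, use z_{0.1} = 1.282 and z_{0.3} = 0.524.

n₁ = 10

With allocation ratio k = n₂/n₁ = 2, Var(x̄₁−x̄₂) = σ²(1/n₁ + 1/(k·n₁)) = σ²·(k+1)/(k·n₁).
So n₁ = (1 + 1/k)·((z_{α} + z_β)/d)² = 1.500 × (1.806/0.73)².
n₁ = 1.500 × 6.12 = 9.2.
Round up: n₁ = 10, giving n₂ = 2 × 10 = 20.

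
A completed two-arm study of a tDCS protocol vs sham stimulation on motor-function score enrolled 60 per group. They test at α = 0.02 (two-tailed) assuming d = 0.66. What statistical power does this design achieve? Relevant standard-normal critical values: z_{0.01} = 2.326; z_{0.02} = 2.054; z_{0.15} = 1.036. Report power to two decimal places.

power ≈ 0.90

For two equal groups, power = Φ(d·√(n/2) − z_{α/2}).
d·√(n/2) = 0.66 × √(60/2) = 0.66 × 5.477 = 3.615.
z_β = 3.615 − 2.326 = 1.289.
Power = Φ(1.289) = 0.901.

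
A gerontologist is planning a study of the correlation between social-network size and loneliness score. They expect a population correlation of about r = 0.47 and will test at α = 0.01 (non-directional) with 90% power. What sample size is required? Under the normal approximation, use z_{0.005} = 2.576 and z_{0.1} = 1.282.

n = 61

Fisher's z: C = ½·ln((1+r)/(1−r)) = ½·ln(2.7736) = 0.5101.
n = ((z_{α/2} + z_β)/C)² + 3.
(2.576 + 1.282) / 0.5101 = 3.858 / 0.5101 = 7.563.
n = 7.563² + 3 = 57.20 + 3 = 60.2.
Round up.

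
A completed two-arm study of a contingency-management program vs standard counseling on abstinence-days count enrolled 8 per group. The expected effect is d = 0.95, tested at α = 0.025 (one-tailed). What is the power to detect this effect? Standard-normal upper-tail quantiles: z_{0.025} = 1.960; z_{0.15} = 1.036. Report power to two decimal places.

For two equal groups, power = Φ(d·√(n/2) − z_{α}).
d·√(n/2) = 0.95 × √(8/2) = 0.95 × 2.000 = 1.900.
z_β = 1.900 − 1.960 = -0.060.
Power = Φ(-0.060) = 0.476.

power ≈ 0.48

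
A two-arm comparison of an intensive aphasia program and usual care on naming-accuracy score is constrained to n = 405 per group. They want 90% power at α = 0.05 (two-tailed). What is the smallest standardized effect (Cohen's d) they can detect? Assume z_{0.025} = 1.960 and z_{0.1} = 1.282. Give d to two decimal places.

For two independent groups of n = 405 each: d_min = (z_{α/2} + z_β)·√(2/n).
z-sum = 1.960 + 1.282 = 3.242.
d_min = 3.242 × √(2/405) = 3.242 × 0.0703 = 0.228.

d_min ≈ 0.23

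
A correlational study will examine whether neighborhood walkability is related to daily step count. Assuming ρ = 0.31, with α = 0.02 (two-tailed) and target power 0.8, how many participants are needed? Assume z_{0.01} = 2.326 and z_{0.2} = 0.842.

n = 101

Fisher's z: C = ½·ln((1+r)/(1−r)) = ½·ln(1.8986) = 0.3205.
n = ((z_{α/2} + z_β)/C)² + 3.
(2.326 + 0.842) / 0.3205 = 3.168 / 0.3205 = 9.885.
n = 9.885² + 3 = 97.70 + 3 = 100.7.
Round up.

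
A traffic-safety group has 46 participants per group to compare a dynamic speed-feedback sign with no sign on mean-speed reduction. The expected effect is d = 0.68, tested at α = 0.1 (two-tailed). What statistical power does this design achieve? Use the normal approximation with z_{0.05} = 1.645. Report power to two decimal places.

For two equal groups, power = Φ(d·√(n/2) − z_{α/2}).
d·√(n/2) = 0.68 × √(46/2) = 0.68 × 4.796 = 3.261.
z_β = 3.261 − 1.645 = 1.616.
Power = Φ(1.616) = 0.947.

power ≈ 0.95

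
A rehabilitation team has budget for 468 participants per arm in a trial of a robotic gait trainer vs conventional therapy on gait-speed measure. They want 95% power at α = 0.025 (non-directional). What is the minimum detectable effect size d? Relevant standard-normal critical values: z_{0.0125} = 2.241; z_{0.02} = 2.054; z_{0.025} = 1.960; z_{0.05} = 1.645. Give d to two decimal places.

For two independent groups of n = 468 each: d_min = (z_{α/2} + z_β)·√(2/n).
z-sum = 2.241 + 1.645 = 3.886.
d_min = 3.886 × √(2/468) = 3.886 × 0.0654 = 0.254.

d_min ≈ 0.25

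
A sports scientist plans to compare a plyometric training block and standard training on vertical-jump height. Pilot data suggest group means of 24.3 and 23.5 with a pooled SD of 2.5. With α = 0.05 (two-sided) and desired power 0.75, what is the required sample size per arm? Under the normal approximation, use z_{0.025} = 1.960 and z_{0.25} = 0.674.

Cohen's d = |M₁ − M₂| / SD_pooled = |24.3 − 23.5| / 2.5 = 0.8 / 2.5 = 0.320.
For two independent groups with equal n: n = 2·((z_{α/2} + z_β) / d)².
z_{α/2} + z_β = 1.960 + 0.674 = 2.634.
n = 2 × (2.634 / 0.320)² = 2 × 8.231² = 2 × 67.75 = 135.5.
Round up to the next whole participant.

n = 136 per group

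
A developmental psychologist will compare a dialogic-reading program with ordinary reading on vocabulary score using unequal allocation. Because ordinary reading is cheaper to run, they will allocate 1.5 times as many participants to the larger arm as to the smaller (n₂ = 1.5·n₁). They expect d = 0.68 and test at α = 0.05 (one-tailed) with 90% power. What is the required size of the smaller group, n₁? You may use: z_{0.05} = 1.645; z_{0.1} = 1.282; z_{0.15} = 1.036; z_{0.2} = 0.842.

With allocation ratio k = n₂/n₁ = 1.5, Var(x̄₁−x̄₂) = σ²(1/n₁ + 1/(k·n₁)) = σ²·(k+1)/(k·n₁).
So n₁ = (1 + 1/k)·((z_{α} + z_β)/d)² = 1.667 × (2.927/0.68)².
n₁ = 1.667 × 18.53 = 30.9.
Round up: n₁ = 31, giving n₂ = ⌈1.5 × 31⌉ = ⌈46.5⌉ = 47.

n₁ = 31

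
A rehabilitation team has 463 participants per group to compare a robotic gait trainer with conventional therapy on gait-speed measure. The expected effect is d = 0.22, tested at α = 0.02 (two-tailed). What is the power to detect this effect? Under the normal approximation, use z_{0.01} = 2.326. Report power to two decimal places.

power ≈ 0.85

For two equal groups, power = Φ(d·√(n/2) − z_{α/2}).
d·√(n/2) = 0.22 × √(463/2) = 0.22 × 15.215 = 3.347.
z_β = 3.347 − 2.326 = 1.021.
Power = Φ(1.021) = 0.846.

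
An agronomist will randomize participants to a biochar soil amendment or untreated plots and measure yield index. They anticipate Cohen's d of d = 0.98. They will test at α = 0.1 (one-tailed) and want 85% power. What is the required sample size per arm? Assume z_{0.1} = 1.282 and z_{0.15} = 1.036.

n = 12 per group

For two independent groups with equal n: n = 2·((z_{α} + z_β) / d)².
z_{α} + z_β = 1.282 + 1.036 = 2.318.
n = 2 × (2.318 / 0.98)² = 2 × 2.365² = 2 × 5.59 = 11.2.
Round up to the next whole participant.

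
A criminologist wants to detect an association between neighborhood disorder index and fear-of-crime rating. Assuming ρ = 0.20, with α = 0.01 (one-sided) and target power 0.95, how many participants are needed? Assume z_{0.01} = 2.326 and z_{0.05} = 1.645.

Fisher's z: C = ½·ln((1+r)/(1−r)) = ½·ln(1.5000) = 0.2027.
n = ((z_{α} + z_β)/C)² + 3.
(2.326 + 1.645) / 0.2027 = 3.971 / 0.2027 = 19.591.
n = 19.591² + 3 = 383.79 + 3 = 386.8.
Round up.

n = 387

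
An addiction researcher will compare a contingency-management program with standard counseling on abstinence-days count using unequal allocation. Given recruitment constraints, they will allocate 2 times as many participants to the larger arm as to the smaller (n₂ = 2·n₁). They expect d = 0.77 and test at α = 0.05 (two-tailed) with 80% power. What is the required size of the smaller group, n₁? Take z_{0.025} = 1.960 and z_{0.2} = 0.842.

n₁ = 20

With allocation ratio k = n₂/n₁ = 2, Var(x̄₁−x̄₂) = σ²(1/n₁ + 1/(k·n₁)) = σ²·(k+1)/(k·n₁).
So n₁ = (1 + 1/k)·((z_{α/2} + z_β)/d)² = 1.500 × (2.802/0.77)².
n₁ = 1.500 × 13.24 = 19.9.
Round up: n₁ = 20, giving n₂ = 2 × 20 = 40.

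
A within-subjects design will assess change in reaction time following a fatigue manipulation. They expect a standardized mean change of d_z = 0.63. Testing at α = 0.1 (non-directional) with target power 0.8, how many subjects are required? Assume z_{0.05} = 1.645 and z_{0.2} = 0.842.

For a paired (one-sample on differences) test: n = ((z_{α/2} + z_β) / d)².
z_{α/2} + z_β = 1.645 + 0.842 = 2.487.
n = (2.487 / 0.63)² = 3.948² = 15.58.
Round up.

n = 16 pairs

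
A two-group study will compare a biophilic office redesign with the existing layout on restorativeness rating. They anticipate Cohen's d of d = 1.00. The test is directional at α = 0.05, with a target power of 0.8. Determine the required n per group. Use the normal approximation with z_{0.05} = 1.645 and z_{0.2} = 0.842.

n = 13 per group

For two independent groups with equal n: n = 2·((z_{α} + z_β) / d)².
z_{α} + z_β = 1.645 + 0.842 = 2.487.
n = 2 × (2.487 / 1.00)² = 2 × 2.487² = 2 × 6.19 = 12.4.
Round up to the next whole participant.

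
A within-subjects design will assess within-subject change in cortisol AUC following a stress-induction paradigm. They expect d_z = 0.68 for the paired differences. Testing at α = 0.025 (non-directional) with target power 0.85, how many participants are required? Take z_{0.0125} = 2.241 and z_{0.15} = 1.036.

n = 24 pairs

For a paired (one-sample on differences) test: n = ((z_{α/2} + z_β) / d)².
z_{α/2} + z_β = 2.241 + 1.036 = 3.277.
n = (3.277 / 0.68)² = 4.819² = 23.22.
Round up.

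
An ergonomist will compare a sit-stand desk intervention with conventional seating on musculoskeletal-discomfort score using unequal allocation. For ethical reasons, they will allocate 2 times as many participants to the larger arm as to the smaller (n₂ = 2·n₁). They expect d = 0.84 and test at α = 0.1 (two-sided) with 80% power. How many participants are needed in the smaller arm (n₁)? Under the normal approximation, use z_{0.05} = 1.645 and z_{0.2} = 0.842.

n₁ = 14

With allocation ratio k = n₂/n₁ = 2, Var(x̄₁−x̄₂) = σ²(1/n₁ + 1/(k·n₁)) = σ²·(k+1)/(k·n₁).
So n₁ = (1 + 1/k)·((z_{α/2} + z_β)/d)² = 1.500 × (2.487/0.84)².
n₁ = 1.500 × 8.77 = 13.1.
Round up: n₁ = 14, giving n₂ = 2 × 14 = 28.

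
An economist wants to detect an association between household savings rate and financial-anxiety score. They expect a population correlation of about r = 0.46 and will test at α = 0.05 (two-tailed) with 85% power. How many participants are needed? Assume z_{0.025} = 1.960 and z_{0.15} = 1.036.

n = 40

Fisher's z: C = ½·ln((1+r)/(1−r)) = ½·ln(2.7037) = 0.4973.
n = ((z_{α/2} + z_β)/C)² + 3.
(1.960 + 1.036) / 0.4973 = 2.996 / 0.4973 = 6.025.
n = 6.025² + 3 = 36.29 + 3 = 39.3.
Round up.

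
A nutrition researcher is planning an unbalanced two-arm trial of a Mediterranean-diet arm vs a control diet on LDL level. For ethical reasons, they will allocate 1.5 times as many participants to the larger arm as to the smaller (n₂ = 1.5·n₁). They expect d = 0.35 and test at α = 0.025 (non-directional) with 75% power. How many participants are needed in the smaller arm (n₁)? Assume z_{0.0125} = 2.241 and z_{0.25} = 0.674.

With allocation ratio k = n₂/n₁ = 1.5, Var(x̄₁−x̄₂) = σ²(1/n₁ + 1/(k·n₁)) = σ²·(k+1)/(k·n₁).
So n₁ = (1 + 1/k)·((z_{α/2} + z_β)/d)² = 1.667 × (2.915/0.35)².
n₁ = 1.667 × 69.37 = 115.6.
Round up: n₁ = 116, giving n₂ = 1.5 × 116 = 174.

n₁ = 116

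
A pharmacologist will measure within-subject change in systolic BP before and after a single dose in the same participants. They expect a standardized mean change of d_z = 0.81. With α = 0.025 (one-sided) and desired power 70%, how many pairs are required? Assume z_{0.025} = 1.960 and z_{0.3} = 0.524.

n = 10 pairs

For a paired (one-sample on differences) test: n = ((z_{α} + z_β) / d)².
z_{α} + z_β = 1.960 + 0.524 = 2.484.
n = (2.484 / 0.81)² = 3.067² = 9.40.
Round up.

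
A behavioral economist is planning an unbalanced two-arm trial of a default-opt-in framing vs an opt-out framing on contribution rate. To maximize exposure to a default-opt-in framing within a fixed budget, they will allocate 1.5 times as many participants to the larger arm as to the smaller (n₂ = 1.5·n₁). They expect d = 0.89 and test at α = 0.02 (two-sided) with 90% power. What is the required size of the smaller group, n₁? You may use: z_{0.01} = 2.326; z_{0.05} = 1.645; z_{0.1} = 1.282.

With allocation ratio k = n₂/n₁ = 1.5, Var(x̄₁−x̄₂) = σ²(1/n₁ + 1/(k·n₁)) = σ²·(k+1)/(k·n₁).
So n₁ = (1 + 1/k)·((z_{α/2} + z_β)/d)² = 1.667 × (3.608/0.89)².
n₁ = 1.667 × 16.43 = 27.4.
Round up: n₁ = 28, giving n₂ = 1.5 × 28 = 42.

n₁ = 28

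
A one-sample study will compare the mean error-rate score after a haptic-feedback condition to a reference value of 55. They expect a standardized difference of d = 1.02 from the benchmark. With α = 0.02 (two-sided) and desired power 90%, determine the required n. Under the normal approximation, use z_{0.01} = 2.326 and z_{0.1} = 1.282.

n = 13

For a one-sample test: n = ((z_{α/2} + z_β) / d)².
z_{α/2} + z_β = 2.326 + 1.282 = 3.608.
n = (3.608 / 1.02)² = 3.537² = 12.51.
Round up.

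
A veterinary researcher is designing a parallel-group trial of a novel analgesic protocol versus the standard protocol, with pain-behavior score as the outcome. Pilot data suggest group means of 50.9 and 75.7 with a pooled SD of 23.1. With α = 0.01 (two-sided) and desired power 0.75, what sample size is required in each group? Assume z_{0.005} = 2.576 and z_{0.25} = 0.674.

Cohen's d = |M₁ − M₂| / SD_pooled = |50.9 − 75.7| / 23.1 = 24.8 / 23.1 = 1.074.
For two independent groups with equal n: n = 2·((z_{α/2} + z_β) / d)².
z_{α/2} + z_β = 2.576 + 0.674 = 3.250.
n = 2 × (3.250 / 1.074)² = 2 × 3.026² = 2 × 9.16 = 18.3.
Round up to the next whole participant.

n = 19 per group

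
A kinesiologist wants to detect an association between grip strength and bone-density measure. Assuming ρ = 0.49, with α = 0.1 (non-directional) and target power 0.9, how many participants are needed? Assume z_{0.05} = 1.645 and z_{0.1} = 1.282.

Fisher's z: C = ½·ln((1+r)/(1−r)) = ½·ln(2.9216) = 0.5361.
n = ((z_{α/2} + z_β)/C)² + 3.
(1.645 + 1.282) / 0.5361 = 2.927 / 0.5361 = 5.460.
n = 5.460² + 3 = 29.81 + 3 = 32.8.
Round up.

n = 33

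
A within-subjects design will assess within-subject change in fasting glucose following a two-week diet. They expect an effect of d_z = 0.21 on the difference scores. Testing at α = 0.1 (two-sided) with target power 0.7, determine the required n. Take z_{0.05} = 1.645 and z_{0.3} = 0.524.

For a paired (one-sample on differences) test: n = ((z_{α/2} + z_β) / d)².
z_{α/2} + z_β = 1.645 + 0.524 = 2.169.
n = (2.169 / 0.21)² = 10.329² = 106.68.
Round up.

n = 107 pairs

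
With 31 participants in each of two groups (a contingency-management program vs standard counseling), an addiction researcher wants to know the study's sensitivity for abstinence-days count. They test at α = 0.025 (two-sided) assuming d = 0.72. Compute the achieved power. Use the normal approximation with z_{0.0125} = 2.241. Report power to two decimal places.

power ≈ 0.72

For two equal groups, power = Φ(d·√(n/2) − z_{α/2}).
d·√(n/2) = 0.72 × √(31/2) = 0.72 × 3.937 = 2.835.
z_β = 2.835 − 2.241 = 0.594.
Power = Φ(0.594) = 0.724.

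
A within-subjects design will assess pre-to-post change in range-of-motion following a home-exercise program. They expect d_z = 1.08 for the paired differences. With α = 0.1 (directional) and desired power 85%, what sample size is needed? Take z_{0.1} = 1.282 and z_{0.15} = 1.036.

For a paired (one-sample on differences) test: n = ((z_{α} + z_β) / d)².
z_{α} + z_β = 1.282 + 1.036 = 2.318.
n = (2.318 / 1.08)² = 2.146² = 4.61.
Round up.

n = 5 pairs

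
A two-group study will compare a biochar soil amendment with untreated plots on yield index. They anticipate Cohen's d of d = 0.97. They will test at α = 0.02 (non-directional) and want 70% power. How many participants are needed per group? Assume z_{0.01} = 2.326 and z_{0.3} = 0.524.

n = 18 per group

For two independent groups with equal n: n = 2·((z_{α/2} + z_β) / d)².
z_{α/2} + z_β = 2.326 + 0.524 = 2.850.
n = 2 × (2.850 / 0.97)² = 2 × 2.938² = 2 × 8.63 = 17.3.
Round up to the next whole participant.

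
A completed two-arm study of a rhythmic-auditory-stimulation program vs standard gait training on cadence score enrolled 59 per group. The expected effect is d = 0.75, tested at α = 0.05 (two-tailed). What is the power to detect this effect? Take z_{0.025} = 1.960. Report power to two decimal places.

power ≈ 0.98

For two equal groups, power = Φ(d·√(n/2) − z_{α/2}).
d·√(n/2) = 0.75 × √(59/2) = 0.75 × 5.431 = 4.074.
z_β = 4.074 − 1.960 = 2.114.
Power = Φ(2.114) = 0.983.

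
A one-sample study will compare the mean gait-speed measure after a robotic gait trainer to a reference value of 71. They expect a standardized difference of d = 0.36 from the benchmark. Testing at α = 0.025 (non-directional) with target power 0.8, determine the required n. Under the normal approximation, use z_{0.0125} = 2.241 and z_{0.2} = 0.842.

For a one-sample test: n = ((z_{α/2} + z_β) / d)².
z_{α/2} + z_β = 2.241 + 0.842 = 3.083.
n = (3.083 / 0.36)² = 8.564² = 73.34.
Round up.

n = 74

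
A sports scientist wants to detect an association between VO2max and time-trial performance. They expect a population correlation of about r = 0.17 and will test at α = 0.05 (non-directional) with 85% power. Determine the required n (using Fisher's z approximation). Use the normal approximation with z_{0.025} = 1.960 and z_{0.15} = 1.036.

Fisher's z: C = ½·ln((1+r)/(1−r)) = ½·ln(1.4096) = 0.1717.
n = ((z_{α/2} + z_β)/C)² + 3.
(1.960 + 1.036) / 0.1717 = 2.996 / 0.1717 = 17.449.
n = 17.449² + 3 = 304.47 + 3 = 307.5.
Round up.

n = 308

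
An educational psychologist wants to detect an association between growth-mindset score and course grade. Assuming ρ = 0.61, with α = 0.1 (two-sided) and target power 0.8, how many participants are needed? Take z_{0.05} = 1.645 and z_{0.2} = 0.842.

n = 16

Fisher's z: C = ½·ln((1+r)/(1−r)) = ½·ln(4.1282) = 0.7089.
n = ((z_{α/2} + z_β)/C)² + 3.
(1.645 + 0.842) / 0.7089 = 2.487 / 0.7089 = 3.508.
n = 3.508² + 3 = 12.31 + 3 = 15.3.
Round up.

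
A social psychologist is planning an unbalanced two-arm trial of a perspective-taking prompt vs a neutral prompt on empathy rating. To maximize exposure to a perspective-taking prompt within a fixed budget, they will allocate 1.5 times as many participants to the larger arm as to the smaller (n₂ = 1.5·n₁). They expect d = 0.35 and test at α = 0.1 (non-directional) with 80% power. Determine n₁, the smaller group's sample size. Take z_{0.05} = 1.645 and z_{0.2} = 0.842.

With allocation ratio k = n₂/n₁ = 1.5, Var(x̄₁−x̄₂) = σ²(1/n₁ + 1/(k·n₁)) = σ²·(k+1)/(k·n₁).
So n₁ = (1 + 1/k)·((z_{α/2} + z_β)/d)² = 1.667 × (2.487/0.35)².
n₁ = 1.667 × 50.49 = 84.2.
Round up: n₁ = 85, giving n₂ = ⌈1.5 × 85⌉ = ⌈127.5⌉ = 128.

n₁ = 85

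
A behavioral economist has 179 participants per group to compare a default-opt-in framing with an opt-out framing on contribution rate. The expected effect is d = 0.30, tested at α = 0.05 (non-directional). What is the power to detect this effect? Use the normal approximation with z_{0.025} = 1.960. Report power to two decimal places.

power ≈ 0.81

For two equal groups, power = Φ(d·√(n/2) − z_{α/2}).
d·√(n/2) = 0.30 × √(179/2) = 0.30 × 9.460 = 2.838.
z_β = 2.838 − 1.960 = 0.878.
Power = Φ(0.878) = 0.810.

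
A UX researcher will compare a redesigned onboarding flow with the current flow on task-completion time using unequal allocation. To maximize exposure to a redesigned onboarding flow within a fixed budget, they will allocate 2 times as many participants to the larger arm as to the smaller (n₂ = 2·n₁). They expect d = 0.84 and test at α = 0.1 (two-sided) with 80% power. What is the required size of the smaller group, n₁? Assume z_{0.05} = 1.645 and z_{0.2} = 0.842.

n₁ = 14

With allocation ratio k = n₂/n₁ = 2, Var(x̄₁−x̄₂) = σ²(1/n₁ + 1/(k·n₁)) = σ²·(k+1)/(k·n₁).
So n₁ = (1 + 1/k)·((z_{α/2} + z_β)/d)² = 1.500 × (2.487/0.84)².
n₁ = 1.500 × 8.77 = 13.1.
Round up: n₁ = 14, giving n₂ = 2 × 14 = 28.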